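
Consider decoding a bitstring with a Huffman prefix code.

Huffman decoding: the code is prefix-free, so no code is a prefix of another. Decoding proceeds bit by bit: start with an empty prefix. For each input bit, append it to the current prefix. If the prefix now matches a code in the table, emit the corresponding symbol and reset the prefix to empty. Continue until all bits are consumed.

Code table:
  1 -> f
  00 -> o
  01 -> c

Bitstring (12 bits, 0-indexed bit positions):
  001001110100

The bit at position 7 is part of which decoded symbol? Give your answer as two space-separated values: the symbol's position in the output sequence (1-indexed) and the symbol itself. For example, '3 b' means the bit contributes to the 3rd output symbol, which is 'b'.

Answer: 6 f

Derivation:
Bit 0: prefix='0' (no match yet)
Bit 1: prefix='00' -> emit 'o', reset
Bit 2: prefix='1' -> emit 'f', reset
Bit 3: prefix='0' (no match yet)
Bit 4: prefix='00' -> emit 'o', reset
Bit 5: prefix='1' -> emit 'f', reset
Bit 6: prefix='1' -> emit 'f', reset
Bit 7: prefix='1' -> emit 'f', reset
Bit 8: prefix='0' (no match yet)
Bit 9: prefix='01' -> emit 'c', reset
Bit 10: prefix='0' (no match yet)
Bit 11: prefix='00' -> emit 'o', reset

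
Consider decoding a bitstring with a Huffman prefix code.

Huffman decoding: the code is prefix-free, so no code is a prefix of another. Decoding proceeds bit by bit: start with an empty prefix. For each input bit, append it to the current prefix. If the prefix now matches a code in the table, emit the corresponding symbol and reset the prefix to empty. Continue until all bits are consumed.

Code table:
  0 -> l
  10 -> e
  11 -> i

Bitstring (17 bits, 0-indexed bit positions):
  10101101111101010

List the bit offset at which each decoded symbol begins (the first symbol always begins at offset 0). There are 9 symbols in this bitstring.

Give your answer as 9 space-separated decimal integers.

Answer: 0 2 4 6 7 9 11 13 15

Derivation:
Bit 0: prefix='1' (no match yet)
Bit 1: prefix='10' -> emit 'e', reset
Bit 2: prefix='1' (no match yet)
Bit 3: prefix='10' -> emit 'e', reset
Bit 4: prefix='1' (no match yet)
Bit 5: prefix='11' -> emit 'i', reset
Bit 6: prefix='0' -> emit 'l', reset
Bit 7: prefix='1' (no match yet)
Bit 8: prefix='11' -> emit 'i', reset
Bit 9: prefix='1' (no match yet)
Bit 10: prefix='11' -> emit 'i', reset
Bit 11: prefix='1' (no match yet)
Bit 12: prefix='10' -> emit 'e', reset
Bit 13: prefix='1' (no match yet)
Bit 14: prefix='10' -> emit 'e', reset
Bit 15: prefix='1' (no match yet)
Bit 16: prefix='10' -> emit 'e', reset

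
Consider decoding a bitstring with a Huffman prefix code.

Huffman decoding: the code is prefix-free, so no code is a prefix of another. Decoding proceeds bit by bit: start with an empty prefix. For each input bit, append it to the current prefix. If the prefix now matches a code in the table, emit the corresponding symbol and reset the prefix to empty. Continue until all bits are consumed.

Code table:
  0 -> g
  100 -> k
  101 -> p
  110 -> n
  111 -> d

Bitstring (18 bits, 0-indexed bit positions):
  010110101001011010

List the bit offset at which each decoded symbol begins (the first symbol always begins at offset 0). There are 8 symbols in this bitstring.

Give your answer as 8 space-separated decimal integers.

Bit 0: prefix='0' -> emit 'g', reset
Bit 1: prefix='1' (no match yet)
Bit 2: prefix='10' (no match yet)
Bit 3: prefix='101' -> emit 'p', reset
Bit 4: prefix='1' (no match yet)
Bit 5: prefix='10' (no match yet)
Bit 6: prefix='101' -> emit 'p', reset
Bit 7: prefix='0' -> emit 'g', reset
Bit 8: prefix='1' (no match yet)
Bit 9: prefix='10' (no match yet)
Bit 10: prefix='100' -> emit 'k', reset
Bit 11: prefix='1' (no match yet)
Bit 12: prefix='10' (no match yet)
Bit 13: prefix='101' -> emit 'p', reset
Bit 14: prefix='1' (no match yet)
Bit 15: prefix='10' (no match yet)
Bit 16: prefix='101' -> emit 'p', reset
Bit 17: prefix='0' -> emit 'g', reset

Answer: 0 1 4 7 8 11 14 17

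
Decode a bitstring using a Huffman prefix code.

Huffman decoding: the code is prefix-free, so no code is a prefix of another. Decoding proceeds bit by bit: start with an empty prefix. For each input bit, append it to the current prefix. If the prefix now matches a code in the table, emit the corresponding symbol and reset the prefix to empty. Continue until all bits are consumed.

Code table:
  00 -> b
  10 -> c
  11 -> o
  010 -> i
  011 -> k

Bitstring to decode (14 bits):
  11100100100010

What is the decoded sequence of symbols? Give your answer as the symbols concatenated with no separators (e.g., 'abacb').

Answer: ociibc

Derivation:
Bit 0: prefix='1' (no match yet)
Bit 1: prefix='11' -> emit 'o', reset
Bit 2: prefix='1' (no match yet)
Bit 3: prefix='10' -> emit 'c', reset
Bit 4: prefix='0' (no match yet)
Bit 5: prefix='01' (no match yet)
Bit 6: prefix='010' -> emit 'i', reset
Bit 7: prefix='0' (no match yet)
Bit 8: prefix='01' (no match yet)
Bit 9: prefix='010' -> emit 'i', reset
Bit 10: prefix='0' (no match yet)
Bit 11: prefix='00' -> emit 'b', reset
Bit 12: prefix='1' (no match yet)
Bit 13: prefix='10' -> emit 'c', reset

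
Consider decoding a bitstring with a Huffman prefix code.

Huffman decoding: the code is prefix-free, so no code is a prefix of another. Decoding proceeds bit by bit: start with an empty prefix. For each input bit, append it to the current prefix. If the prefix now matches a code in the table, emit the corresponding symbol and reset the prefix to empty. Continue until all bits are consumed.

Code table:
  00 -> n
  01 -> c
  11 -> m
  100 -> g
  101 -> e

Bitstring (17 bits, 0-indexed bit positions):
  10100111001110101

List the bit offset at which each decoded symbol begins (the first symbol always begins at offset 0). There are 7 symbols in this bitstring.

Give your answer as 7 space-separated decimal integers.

Bit 0: prefix='1' (no match yet)
Bit 1: prefix='10' (no match yet)
Bit 2: prefix='101' -> emit 'e', reset
Bit 3: prefix='0' (no match yet)
Bit 4: prefix='00' -> emit 'n', reset
Bit 5: prefix='1' (no match yet)
Bit 6: prefix='11' -> emit 'm', reset
Bit 7: prefix='1' (no match yet)
Bit 8: prefix='10' (no match yet)
Bit 9: prefix='100' -> emit 'g', reset
Bit 10: prefix='1' (no match yet)
Bit 11: prefix='11' -> emit 'm', reset
Bit 12: prefix='1' (no match yet)
Bit 13: prefix='10' (no match yet)
Bit 14: prefix='101' -> emit 'e', reset
Bit 15: prefix='0' (no match yet)
Bit 16: prefix='01' -> emit 'c', reset

Answer: 0 3 5 7 10 12 15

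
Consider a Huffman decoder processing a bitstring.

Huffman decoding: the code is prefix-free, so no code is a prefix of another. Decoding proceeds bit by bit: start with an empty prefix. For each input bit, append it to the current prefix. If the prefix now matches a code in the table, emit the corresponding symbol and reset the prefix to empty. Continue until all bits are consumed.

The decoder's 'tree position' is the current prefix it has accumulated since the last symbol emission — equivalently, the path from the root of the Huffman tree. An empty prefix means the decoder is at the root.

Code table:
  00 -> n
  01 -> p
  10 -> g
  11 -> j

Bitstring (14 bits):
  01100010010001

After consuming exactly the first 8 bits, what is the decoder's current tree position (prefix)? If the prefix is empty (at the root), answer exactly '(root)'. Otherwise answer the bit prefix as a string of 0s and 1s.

Bit 0: prefix='0' (no match yet)
Bit 1: prefix='01' -> emit 'p', reset
Bit 2: prefix='1' (no match yet)
Bit 3: prefix='10' -> emit 'g', reset
Bit 4: prefix='0' (no match yet)
Bit 5: prefix='00' -> emit 'n', reset
Bit 6: prefix='1' (no match yet)
Bit 7: prefix='10' -> emit 'g', reset

Answer: (root)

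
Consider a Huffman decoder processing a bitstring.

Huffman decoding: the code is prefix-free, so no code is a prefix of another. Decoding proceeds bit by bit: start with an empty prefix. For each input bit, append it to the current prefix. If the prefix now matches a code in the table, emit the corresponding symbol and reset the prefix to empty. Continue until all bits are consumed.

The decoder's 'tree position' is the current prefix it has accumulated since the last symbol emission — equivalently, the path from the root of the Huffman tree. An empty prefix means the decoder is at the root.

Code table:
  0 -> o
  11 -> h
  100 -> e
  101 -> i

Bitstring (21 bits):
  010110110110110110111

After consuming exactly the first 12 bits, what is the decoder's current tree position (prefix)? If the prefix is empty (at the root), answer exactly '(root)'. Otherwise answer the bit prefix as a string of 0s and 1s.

Bit 0: prefix='0' -> emit 'o', reset
Bit 1: prefix='1' (no match yet)
Bit 2: prefix='10' (no match yet)
Bit 3: prefix='101' -> emit 'i', reset
Bit 4: prefix='1' (no match yet)
Bit 5: prefix='10' (no match yet)
Bit 6: prefix='101' -> emit 'i', reset
Bit 7: prefix='1' (no match yet)
Bit 8: prefix='10' (no match yet)
Bit 9: prefix='101' -> emit 'i', reset
Bit 10: prefix='1' (no match yet)
Bit 11: prefix='10' (no match yet)

Answer: 10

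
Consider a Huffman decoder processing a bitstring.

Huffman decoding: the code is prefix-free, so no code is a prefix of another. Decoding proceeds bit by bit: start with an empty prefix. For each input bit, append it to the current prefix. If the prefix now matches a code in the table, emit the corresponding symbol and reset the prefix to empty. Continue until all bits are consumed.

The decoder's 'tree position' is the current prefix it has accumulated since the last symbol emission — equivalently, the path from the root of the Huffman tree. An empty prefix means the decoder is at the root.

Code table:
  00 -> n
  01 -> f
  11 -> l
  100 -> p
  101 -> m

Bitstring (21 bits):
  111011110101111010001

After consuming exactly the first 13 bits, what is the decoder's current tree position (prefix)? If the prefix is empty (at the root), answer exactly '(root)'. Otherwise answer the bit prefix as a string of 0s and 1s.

Answer: 1

Derivation:
Bit 0: prefix='1' (no match yet)
Bit 1: prefix='11' -> emit 'l', reset
Bit 2: prefix='1' (no match yet)
Bit 3: prefix='10' (no match yet)
Bit 4: prefix='101' -> emit 'm', reset
Bit 5: prefix='1' (no match yet)
Bit 6: prefix='11' -> emit 'l', reset
Bit 7: prefix='1' (no match yet)
Bit 8: prefix='10' (no match yet)
Bit 9: prefix='101' -> emit 'm', reset
Bit 10: prefix='0' (no match yet)
Bit 11: prefix='01' -> emit 'f', reset
Bit 12: prefix='1' (no match yet)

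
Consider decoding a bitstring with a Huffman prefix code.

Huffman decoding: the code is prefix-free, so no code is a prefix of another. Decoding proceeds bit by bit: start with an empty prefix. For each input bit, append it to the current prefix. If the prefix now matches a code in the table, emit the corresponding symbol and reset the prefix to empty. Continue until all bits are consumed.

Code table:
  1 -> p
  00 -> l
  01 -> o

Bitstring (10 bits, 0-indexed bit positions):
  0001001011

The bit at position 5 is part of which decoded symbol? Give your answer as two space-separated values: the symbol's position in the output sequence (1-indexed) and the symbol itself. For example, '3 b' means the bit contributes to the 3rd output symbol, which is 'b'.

Bit 0: prefix='0' (no match yet)
Bit 1: prefix='00' -> emit 'l', reset
Bit 2: prefix='0' (no match yet)
Bit 3: prefix='01' -> emit 'o', reset
Bit 4: prefix='0' (no match yet)
Bit 5: prefix='00' -> emit 'l', reset
Bit 6: prefix='1' -> emit 'p', reset
Bit 7: prefix='0' (no match yet)
Bit 8: prefix='01' -> emit 'o', reset
Bit 9: prefix='1' -> emit 'p', reset

Answer: 3 l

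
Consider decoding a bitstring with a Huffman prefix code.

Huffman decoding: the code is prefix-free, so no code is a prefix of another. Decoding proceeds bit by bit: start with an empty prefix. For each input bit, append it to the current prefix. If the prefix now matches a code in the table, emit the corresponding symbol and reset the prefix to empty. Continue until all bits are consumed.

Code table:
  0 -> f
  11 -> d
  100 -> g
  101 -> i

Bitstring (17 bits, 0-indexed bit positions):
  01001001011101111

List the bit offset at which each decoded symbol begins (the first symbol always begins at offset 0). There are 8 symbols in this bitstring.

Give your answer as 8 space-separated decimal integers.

Bit 0: prefix='0' -> emit 'f', reset
Bit 1: prefix='1' (no match yet)
Bit 2: prefix='10' (no match yet)
Bit 3: prefix='100' -> emit 'g', reset
Bit 4: prefix='1' (no match yet)
Bit 5: prefix='10' (no match yet)
Bit 6: prefix='100' -> emit 'g', reset
Bit 7: prefix='1' (no match yet)
Bit 8: prefix='10' (no match yet)
Bit 9: prefix='101' -> emit 'i', reset
Bit 10: prefix='1' (no match yet)
Bit 11: prefix='11' -> emit 'd', reset
Bit 12: prefix='0' -> emit 'f', reset
Bit 13: prefix='1' (no match yet)
Bit 14: prefix='11' -> emit 'd', reset
Bit 15: prefix='1' (no match yet)
Bit 16: prefix='11' -> emit 'd', reset

Answer: 0 1 4 7 10 12 13 15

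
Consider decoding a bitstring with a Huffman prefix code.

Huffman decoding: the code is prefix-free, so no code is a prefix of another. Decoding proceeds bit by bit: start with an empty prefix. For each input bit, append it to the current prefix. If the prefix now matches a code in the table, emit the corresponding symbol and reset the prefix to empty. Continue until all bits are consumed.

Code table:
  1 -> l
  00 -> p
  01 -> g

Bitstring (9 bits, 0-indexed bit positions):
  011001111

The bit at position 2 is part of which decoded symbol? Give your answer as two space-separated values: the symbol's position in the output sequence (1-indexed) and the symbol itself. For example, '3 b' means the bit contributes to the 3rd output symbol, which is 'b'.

Bit 0: prefix='0' (no match yet)
Bit 1: prefix='01' -> emit 'g', reset
Bit 2: prefix='1' -> emit 'l', reset
Bit 3: prefix='0' (no match yet)
Bit 4: prefix='00' -> emit 'p', reset
Bit 5: prefix='1' -> emit 'l', reset
Bit 6: prefix='1' -> emit 'l', reset

Answer: 2 l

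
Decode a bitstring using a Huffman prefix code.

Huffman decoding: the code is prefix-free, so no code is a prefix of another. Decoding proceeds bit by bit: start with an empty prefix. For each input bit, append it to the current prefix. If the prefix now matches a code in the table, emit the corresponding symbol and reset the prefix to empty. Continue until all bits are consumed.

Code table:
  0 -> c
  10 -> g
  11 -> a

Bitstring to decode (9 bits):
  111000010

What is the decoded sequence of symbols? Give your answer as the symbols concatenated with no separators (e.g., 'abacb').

Answer: agcccg

Derivation:
Bit 0: prefix='1' (no match yet)
Bit 1: prefix='11' -> emit 'a', reset
Bit 2: prefix='1' (no match yet)
Bit 3: prefix='10' -> emit 'g', reset
Bit 4: prefix='0' -> emit 'c', reset
Bit 5: prefix='0' -> emit 'c', reset
Bit 6: prefix='0' -> emit 'c', reset
Bit 7: prefix='1' (no match yet)
Bit 8: prefix='10' -> emit 'g', reset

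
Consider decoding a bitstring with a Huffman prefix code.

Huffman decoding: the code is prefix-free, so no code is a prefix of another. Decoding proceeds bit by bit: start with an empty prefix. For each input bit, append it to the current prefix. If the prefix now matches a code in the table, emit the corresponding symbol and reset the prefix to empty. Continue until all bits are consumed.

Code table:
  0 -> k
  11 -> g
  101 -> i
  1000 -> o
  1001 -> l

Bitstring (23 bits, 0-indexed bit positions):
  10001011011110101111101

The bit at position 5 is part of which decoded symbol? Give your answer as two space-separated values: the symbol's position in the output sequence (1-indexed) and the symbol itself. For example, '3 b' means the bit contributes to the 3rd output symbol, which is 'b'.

Bit 0: prefix='1' (no match yet)
Bit 1: prefix='10' (no match yet)
Bit 2: prefix='100' (no match yet)
Bit 3: prefix='1000' -> emit 'o', reset
Bit 4: prefix='1' (no match yet)
Bit 5: prefix='10' (no match yet)
Bit 6: prefix='101' -> emit 'i', reset
Bit 7: prefix='1' (no match yet)
Bit 8: prefix='10' (no match yet)
Bit 9: prefix='101' -> emit 'i', reset

Answer: 2 i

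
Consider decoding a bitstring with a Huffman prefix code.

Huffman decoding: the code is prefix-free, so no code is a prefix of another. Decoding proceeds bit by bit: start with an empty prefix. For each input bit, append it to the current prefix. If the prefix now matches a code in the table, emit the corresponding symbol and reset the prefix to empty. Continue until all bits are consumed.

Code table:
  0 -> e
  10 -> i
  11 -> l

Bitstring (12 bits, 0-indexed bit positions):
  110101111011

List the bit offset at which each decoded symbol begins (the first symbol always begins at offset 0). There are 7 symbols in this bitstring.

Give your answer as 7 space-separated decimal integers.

Answer: 0 2 3 5 7 9 10

Derivation:
Bit 0: prefix='1' (no match yet)
Bit 1: prefix='11' -> emit 'l', reset
Bit 2: prefix='0' -> emit 'e', reset
Bit 3: prefix='1' (no match yet)
Bit 4: prefix='10' -> emit 'i', reset
Bit 5: prefix='1' (no match yet)
Bit 6: prefix='11' -> emit 'l', reset
Bit 7: prefix='1' (no match yet)
Bit 8: prefix='11' -> emit 'l', reset
Bit 9: prefix='0' -> emit 'e', reset
Bit 10: prefix='1' (no match yet)
Bit 11: prefix='11' -> emit 'l', reset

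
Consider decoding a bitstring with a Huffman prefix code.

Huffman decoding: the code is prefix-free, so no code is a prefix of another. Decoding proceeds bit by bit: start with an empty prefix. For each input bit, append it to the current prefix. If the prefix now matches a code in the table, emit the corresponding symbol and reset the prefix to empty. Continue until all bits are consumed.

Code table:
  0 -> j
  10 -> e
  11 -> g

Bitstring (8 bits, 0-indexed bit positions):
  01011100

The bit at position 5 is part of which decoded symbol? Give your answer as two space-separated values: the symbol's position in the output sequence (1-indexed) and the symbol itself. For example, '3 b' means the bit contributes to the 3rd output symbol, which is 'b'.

Answer: 4 e

Derivation:
Bit 0: prefix='0' -> emit 'j', reset
Bit 1: prefix='1' (no match yet)
Bit 2: prefix='10' -> emit 'e', reset
Bit 3: prefix='1' (no match yet)
Bit 4: prefix='11' -> emit 'g', reset
Bit 5: prefix='1' (no match yet)
Bit 6: prefix='10' -> emit 'e', reset
Bit 7: prefix='0' -> emit 'j', reset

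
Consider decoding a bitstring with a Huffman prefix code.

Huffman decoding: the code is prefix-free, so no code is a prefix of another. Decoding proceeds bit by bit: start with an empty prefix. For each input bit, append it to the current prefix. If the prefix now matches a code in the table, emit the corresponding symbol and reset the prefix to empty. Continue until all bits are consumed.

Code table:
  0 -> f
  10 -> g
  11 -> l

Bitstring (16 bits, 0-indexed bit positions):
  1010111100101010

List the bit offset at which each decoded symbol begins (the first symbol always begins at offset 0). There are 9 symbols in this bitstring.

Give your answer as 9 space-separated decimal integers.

Answer: 0 2 4 6 8 9 10 12 14

Derivation:
Bit 0: prefix='1' (no match yet)
Bit 1: prefix='10' -> emit 'g', reset
Bit 2: prefix='1' (no match yet)
Bit 3: prefix='10' -> emit 'g', reset
Bit 4: prefix='1' (no match yet)
Bit 5: prefix='11' -> emit 'l', reset
Bit 6: prefix='1' (no match yet)
Bit 7: prefix='11' -> emit 'l', reset
Bit 8: prefix='0' -> emit 'f', reset
Bit 9: prefix='0' -> emit 'f', reset
Bit 10: prefix='1' (no match yet)
Bit 11: prefix='10' -> emit 'g', reset
Bit 12: prefix='1' (no match yet)
Bit 13: prefix='10' -> emit 'g', reset
Bit 14: prefix='1' (no match yet)
Bit 15: prefix='10' -> emit 'g', reset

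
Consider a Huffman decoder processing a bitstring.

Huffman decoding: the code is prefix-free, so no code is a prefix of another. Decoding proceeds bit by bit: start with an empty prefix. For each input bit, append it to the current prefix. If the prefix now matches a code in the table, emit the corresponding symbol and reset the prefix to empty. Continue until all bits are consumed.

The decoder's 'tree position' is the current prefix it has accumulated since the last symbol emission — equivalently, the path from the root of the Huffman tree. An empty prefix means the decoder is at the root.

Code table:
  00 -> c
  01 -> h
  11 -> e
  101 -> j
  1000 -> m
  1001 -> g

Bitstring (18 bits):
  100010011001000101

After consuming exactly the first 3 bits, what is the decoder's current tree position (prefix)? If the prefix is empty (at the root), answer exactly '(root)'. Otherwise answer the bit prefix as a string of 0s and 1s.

Bit 0: prefix='1' (no match yet)
Bit 1: prefix='10' (no match yet)
Bit 2: prefix='100' (no match yet)

Answer: 100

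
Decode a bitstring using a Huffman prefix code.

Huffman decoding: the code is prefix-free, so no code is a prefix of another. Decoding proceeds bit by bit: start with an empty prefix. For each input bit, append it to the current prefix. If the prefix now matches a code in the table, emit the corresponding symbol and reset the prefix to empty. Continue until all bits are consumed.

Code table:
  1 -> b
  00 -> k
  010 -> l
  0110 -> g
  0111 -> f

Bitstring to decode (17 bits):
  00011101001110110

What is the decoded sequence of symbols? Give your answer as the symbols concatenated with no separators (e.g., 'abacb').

Answer: kflfg

Derivation:
Bit 0: prefix='0' (no match yet)
Bit 1: prefix='00' -> emit 'k', reset
Bit 2: prefix='0' (no match yet)
Bit 3: prefix='01' (no match yet)
Bit 4: prefix='011' (no match yet)
Bit 5: prefix='0111' -> emit 'f', reset
Bit 6: prefix='0' (no match yet)
Bit 7: prefix='01' (no match yet)
Bit 8: prefix='010' -> emit 'l', reset
Bit 9: prefix='0' (no match yet)
Bit 10: prefix='01' (no match yet)
Bit 11: prefix='011' (no match yet)
Bit 12: prefix='0111' -> emit 'f', reset
Bit 13: prefix='0' (no match yet)
Bit 14: prefix='01' (no match yet)
Bit 15: prefix='011' (no match yet)
Bit 16: prefix='0110' -> emit 'g', reset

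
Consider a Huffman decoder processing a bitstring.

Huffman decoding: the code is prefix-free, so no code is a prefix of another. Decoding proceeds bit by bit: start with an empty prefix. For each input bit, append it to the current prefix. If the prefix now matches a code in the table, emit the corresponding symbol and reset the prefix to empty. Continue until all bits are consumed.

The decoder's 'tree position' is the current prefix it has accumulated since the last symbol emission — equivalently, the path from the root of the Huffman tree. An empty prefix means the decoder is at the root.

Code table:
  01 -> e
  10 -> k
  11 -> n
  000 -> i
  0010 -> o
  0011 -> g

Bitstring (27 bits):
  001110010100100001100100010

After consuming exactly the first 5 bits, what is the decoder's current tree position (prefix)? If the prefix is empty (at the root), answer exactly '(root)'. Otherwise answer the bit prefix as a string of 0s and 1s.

Bit 0: prefix='0' (no match yet)
Bit 1: prefix='00' (no match yet)
Bit 2: prefix='001' (no match yet)
Bit 3: prefix='0011' -> emit 'g', reset
Bit 4: prefix='1' (no match yet)

Answer: 1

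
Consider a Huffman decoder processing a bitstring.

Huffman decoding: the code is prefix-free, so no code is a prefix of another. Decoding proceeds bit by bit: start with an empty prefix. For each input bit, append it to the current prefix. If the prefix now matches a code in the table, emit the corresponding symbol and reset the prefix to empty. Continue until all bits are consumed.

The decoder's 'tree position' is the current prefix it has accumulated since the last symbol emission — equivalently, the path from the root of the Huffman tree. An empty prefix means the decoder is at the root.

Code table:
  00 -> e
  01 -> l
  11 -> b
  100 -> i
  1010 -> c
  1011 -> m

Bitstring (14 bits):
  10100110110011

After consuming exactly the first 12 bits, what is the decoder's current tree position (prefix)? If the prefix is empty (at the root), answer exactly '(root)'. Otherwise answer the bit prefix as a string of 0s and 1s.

Bit 0: prefix='1' (no match yet)
Bit 1: prefix='10' (no match yet)
Bit 2: prefix='101' (no match yet)
Bit 3: prefix='1010' -> emit 'c', reset
Bit 4: prefix='0' (no match yet)
Bit 5: prefix='01' -> emit 'l', reset
Bit 6: prefix='1' (no match yet)
Bit 7: prefix='10' (no match yet)
Bit 8: prefix='101' (no match yet)
Bit 9: prefix='1011' -> emit 'm', reset
Bit 10: prefix='0' (no match yet)
Bit 11: prefix='00' -> emit 'e', reset

Answer: (root)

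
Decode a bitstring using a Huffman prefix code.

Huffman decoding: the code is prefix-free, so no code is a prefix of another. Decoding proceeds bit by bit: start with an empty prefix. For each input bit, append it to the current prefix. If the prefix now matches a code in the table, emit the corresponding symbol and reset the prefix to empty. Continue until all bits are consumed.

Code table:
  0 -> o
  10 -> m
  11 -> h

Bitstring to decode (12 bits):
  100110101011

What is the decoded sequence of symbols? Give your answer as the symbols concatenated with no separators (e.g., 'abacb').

Bit 0: prefix='1' (no match yet)
Bit 1: prefix='10' -> emit 'm', reset
Bit 2: prefix='0' -> emit 'o', reset
Bit 3: prefix='1' (no match yet)
Bit 4: prefix='11' -> emit 'h', reset
Bit 5: prefix='0' -> emit 'o', reset
Bit 6: prefix='1' (no match yet)
Bit 7: prefix='10' -> emit 'm', reset
Bit 8: prefix='1' (no match yet)
Bit 9: prefix='10' -> emit 'm', reset
Bit 10: prefix='1' (no match yet)
Bit 11: prefix='11' -> emit 'h', reset

Answer: mohommh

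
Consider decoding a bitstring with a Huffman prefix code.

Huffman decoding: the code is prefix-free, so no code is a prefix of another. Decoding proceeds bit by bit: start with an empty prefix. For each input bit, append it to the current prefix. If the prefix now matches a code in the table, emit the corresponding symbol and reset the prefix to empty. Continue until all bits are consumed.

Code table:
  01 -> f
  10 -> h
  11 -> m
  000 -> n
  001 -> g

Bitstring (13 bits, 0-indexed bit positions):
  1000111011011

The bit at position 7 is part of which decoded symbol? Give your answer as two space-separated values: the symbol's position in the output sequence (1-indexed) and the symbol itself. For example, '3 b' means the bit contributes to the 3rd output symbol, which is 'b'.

Bit 0: prefix='1' (no match yet)
Bit 1: prefix='10' -> emit 'h', reset
Bit 2: prefix='0' (no match yet)
Bit 3: prefix='00' (no match yet)
Bit 4: prefix='001' -> emit 'g', reset
Bit 5: prefix='1' (no match yet)
Bit 6: prefix='11' -> emit 'm', reset
Bit 7: prefix='0' (no match yet)
Bit 8: prefix='01' -> emit 'f', reset
Bit 9: prefix='1' (no match yet)
Bit 10: prefix='10' -> emit 'h', reset
Bit 11: prefix='1' (no match yet)

Answer: 4 f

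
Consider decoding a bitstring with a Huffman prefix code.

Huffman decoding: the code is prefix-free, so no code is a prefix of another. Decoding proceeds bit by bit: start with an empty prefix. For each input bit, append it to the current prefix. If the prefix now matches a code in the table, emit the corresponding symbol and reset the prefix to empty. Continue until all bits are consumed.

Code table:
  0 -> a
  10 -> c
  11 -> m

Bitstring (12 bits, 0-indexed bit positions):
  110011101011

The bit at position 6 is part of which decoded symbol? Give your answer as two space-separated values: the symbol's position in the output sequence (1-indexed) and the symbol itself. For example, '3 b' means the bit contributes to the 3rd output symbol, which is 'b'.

Answer: 5 c

Derivation:
Bit 0: prefix='1' (no match yet)
Bit 1: prefix='11' -> emit 'm', reset
Bit 2: prefix='0' -> emit 'a', reset
Bit 3: prefix='0' -> emit 'a', reset
Bit 4: prefix='1' (no match yet)
Bit 5: prefix='11' -> emit 'm', reset
Bit 6: prefix='1' (no match yet)
Bit 7: prefix='10' -> emit 'c', reset
Bit 8: prefix='1' (no match yet)
Bit 9: prefix='10' -> emit 'c', reset
Bit 10: prefix='1' (no match yet)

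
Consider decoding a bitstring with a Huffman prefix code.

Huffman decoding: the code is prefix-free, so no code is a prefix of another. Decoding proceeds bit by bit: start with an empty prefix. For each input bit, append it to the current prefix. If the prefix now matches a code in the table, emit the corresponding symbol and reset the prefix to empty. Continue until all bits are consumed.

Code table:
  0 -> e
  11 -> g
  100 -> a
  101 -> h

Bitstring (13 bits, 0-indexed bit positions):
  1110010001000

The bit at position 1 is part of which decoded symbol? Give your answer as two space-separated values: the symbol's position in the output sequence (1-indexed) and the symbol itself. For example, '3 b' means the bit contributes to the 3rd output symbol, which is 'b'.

Answer: 1 g

Derivation:
Bit 0: prefix='1' (no match yet)
Bit 1: prefix='11' -> emit 'g', reset
Bit 2: prefix='1' (no match yet)
Bit 3: prefix='10' (no match yet)
Bit 4: prefix='100' -> emit 'a', reset
Bit 5: prefix='1' (no match yet)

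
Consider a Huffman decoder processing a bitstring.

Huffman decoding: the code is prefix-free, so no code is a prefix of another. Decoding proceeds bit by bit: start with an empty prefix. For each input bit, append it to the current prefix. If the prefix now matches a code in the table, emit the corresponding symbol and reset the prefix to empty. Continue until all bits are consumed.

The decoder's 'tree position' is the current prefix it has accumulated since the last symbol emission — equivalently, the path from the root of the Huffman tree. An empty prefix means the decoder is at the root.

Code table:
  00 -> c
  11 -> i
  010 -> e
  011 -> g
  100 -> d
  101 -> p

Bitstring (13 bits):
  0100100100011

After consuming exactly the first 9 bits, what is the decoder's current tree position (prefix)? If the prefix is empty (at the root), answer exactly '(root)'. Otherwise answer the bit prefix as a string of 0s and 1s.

Bit 0: prefix='0' (no match yet)
Bit 1: prefix='01' (no match yet)
Bit 2: prefix='010' -> emit 'e', reset
Bit 3: prefix='0' (no match yet)
Bit 4: prefix='01' (no match yet)
Bit 5: prefix='010' -> emit 'e', reset
Bit 6: prefix='0' (no match yet)
Bit 7: prefix='01' (no match yet)
Bit 8: prefix='010' -> emit 'e', reset

Answer: (root)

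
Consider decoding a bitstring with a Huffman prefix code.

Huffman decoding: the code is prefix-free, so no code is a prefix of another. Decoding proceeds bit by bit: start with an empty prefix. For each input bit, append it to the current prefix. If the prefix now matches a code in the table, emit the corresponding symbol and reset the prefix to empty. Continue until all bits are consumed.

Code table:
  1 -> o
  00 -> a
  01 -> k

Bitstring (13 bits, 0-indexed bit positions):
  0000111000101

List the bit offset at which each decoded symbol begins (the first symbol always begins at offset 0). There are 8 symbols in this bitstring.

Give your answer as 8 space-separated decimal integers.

Answer: 0 2 4 5 6 7 9 11

Derivation:
Bit 0: prefix='0' (no match yet)
Bit 1: prefix='00' -> emit 'a', reset
Bit 2: prefix='0' (no match yet)
Bit 3: prefix='00' -> emit 'a', reset
Bit 4: prefix='1' -> emit 'o', reset
Bit 5: prefix='1' -> emit 'o', reset
Bit 6: prefix='1' -> emit 'o', reset
Bit 7: prefix='0' (no match yet)
Bit 8: prefix='00' -> emit 'a', reset
Bit 9: prefix='0' (no match yet)
Bit 10: prefix='01' -> emit 'k', reset
Bit 11: prefix='0' (no match yet)
Bit 12: prefix='01' -> emit 'k', reset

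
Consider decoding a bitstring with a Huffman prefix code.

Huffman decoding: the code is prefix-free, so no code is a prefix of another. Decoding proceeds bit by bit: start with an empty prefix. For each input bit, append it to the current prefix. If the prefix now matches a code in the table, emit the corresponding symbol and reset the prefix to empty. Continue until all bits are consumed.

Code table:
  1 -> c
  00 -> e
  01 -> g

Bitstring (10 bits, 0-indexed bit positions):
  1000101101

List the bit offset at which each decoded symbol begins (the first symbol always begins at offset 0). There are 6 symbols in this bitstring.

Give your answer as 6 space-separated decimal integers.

Answer: 0 1 3 5 7 8

Derivation:
Bit 0: prefix='1' -> emit 'c', reset
Bit 1: prefix='0' (no match yet)
Bit 2: prefix='00' -> emit 'e', reset
Bit 3: prefix='0' (no match yet)
Bit 4: prefix='01' -> emit 'g', reset
Bit 5: prefix='0' (no match yet)
Bit 6: prefix='01' -> emit 'g', reset
Bit 7: prefix='1' -> emit 'c', reset
Bit 8: prefix='0' (no match yet)
Bit 9: prefix='01' -> emit 'g', reset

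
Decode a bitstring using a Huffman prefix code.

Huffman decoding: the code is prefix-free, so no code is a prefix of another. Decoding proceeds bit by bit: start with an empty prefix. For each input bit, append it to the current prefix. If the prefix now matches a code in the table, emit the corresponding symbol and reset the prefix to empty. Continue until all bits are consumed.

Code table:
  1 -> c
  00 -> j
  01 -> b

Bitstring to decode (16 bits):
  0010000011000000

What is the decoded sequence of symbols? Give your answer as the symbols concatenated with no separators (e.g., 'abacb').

Answer: jcjjbcjjj

Derivation:
Bit 0: prefix='0' (no match yet)
Bit 1: prefix='00' -> emit 'j', reset
Bit 2: prefix='1' -> emit 'c', reset
Bit 3: prefix='0' (no match yet)
Bit 4: prefix='00' -> emit 'j', reset
Bit 5: prefix='0' (no match yet)
Bit 6: prefix='00' -> emit 'j', reset
Bit 7: prefix='0' (no match yet)
Bit 8: prefix='01' -> emit 'b', reset
Bit 9: prefix='1' -> emit 'c', reset
Bit 10: prefix='0' (no match yet)
Bit 11: prefix='00' -> emit 'j', reset
Bit 12: prefix='0' (no match yet)
Bit 13: prefix='00' -> emit 'j', reset
Bit 14: prefix='0' (no match yet)
Bit 15: prefix='00' -> emit 'j', reset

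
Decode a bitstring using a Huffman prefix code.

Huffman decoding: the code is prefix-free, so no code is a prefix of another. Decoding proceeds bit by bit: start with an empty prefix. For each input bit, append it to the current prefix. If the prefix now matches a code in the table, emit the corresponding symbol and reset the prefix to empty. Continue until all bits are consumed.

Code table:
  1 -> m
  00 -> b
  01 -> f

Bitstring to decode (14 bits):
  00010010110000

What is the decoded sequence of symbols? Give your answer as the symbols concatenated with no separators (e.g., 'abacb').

Answer: bfbmfmbb

Derivation:
Bit 0: prefix='0' (no match yet)
Bit 1: prefix='00' -> emit 'b', reset
Bit 2: prefix='0' (no match yet)
Bit 3: prefix='01' -> emit 'f', reset
Bit 4: prefix='0' (no match yet)
Bit 5: prefix='00' -> emit 'b', reset
Bit 6: prefix='1' -> emit 'm', reset
Bit 7: prefix='0' (no match yet)
Bit 8: prefix='01' -> emit 'f', reset
Bit 9: prefix='1' -> emit 'm', reset
Bit 10: prefix='0' (no match yet)
Bit 11: prefix='00' -> emit 'b', reset
Bit 12: prefix='0' (no match yet)
Bit 13: prefix='00' -> emit 'b', reset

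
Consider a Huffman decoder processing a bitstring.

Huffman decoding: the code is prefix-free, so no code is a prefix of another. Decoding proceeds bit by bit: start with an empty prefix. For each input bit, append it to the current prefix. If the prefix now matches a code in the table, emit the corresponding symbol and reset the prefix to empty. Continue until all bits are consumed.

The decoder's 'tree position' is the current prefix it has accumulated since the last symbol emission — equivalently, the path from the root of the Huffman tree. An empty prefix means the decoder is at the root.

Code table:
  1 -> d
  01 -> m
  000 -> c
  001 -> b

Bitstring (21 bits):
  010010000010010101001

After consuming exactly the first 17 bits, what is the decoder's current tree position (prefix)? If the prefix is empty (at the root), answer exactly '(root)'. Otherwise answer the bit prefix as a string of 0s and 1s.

Answer: 0

Derivation:
Bit 0: prefix='0' (no match yet)
Bit 1: prefix='01' -> emit 'm', reset
Bit 2: prefix='0' (no match yet)
Bit 3: prefix='00' (no match yet)
Bit 4: prefix='001' -> emit 'b', reset
Bit 5: prefix='0' (no match yet)
Bit 6: prefix='00' (no match yet)
Bit 7: prefix='000' -> emit 'c', reset
Bit 8: prefix='0' (no match yet)
Bit 9: prefix='00' (no match yet)
Bit 10: prefix='001' -> emit 'b', reset
Bit 11: prefix='0' (no match yet)
Bit 12: prefix='00' (no match yet)
Bit 13: prefix='001' -> emit 'b', reset
Bit 14: prefix='0' (no match yet)
Bit 15: prefix='01' -> emit 'm', reset
Bit 16: prefix='0' (no match yet)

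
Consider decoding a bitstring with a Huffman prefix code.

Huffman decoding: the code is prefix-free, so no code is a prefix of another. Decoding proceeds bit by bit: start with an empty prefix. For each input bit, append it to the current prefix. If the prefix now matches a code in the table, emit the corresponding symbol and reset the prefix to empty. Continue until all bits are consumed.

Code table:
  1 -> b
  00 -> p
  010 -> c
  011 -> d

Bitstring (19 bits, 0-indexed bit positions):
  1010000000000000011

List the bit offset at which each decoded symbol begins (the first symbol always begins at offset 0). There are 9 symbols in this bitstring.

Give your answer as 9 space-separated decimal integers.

Bit 0: prefix='1' -> emit 'b', reset
Bit 1: prefix='0' (no match yet)
Bit 2: prefix='01' (no match yet)
Bit 3: prefix='010' -> emit 'c', reset
Bit 4: prefix='0' (no match yet)
Bit 5: prefix='00' -> emit 'p', reset
Bit 6: prefix='0' (no match yet)
Bit 7: prefix='00' -> emit 'p', reset
Bit 8: prefix='0' (no match yet)
Bit 9: prefix='00' -> emit 'p', reset
Bit 10: prefix='0' (no match yet)
Bit 11: prefix='00' -> emit 'p', reset
Bit 12: prefix='0' (no match yet)
Bit 13: prefix='00' -> emit 'p', reset
Bit 14: prefix='0' (no match yet)
Bit 15: prefix='00' -> emit 'p', reset
Bit 16: prefix='0' (no match yet)
Bit 17: prefix='01' (no match yet)
Bit 18: prefix='011' -> emit 'd', reset

Answer: 0 1 4 6 8 10 12 14 16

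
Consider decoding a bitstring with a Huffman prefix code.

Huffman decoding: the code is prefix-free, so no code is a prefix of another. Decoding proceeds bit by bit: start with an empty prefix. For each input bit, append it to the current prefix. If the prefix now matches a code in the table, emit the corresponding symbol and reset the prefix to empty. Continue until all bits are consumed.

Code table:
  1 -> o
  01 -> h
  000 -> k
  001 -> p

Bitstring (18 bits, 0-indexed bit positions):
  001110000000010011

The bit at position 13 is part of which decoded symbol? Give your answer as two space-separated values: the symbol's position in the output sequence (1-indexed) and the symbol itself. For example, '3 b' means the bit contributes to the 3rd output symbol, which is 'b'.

Bit 0: prefix='0' (no match yet)
Bit 1: prefix='00' (no match yet)
Bit 2: prefix='001' -> emit 'p', reset
Bit 3: prefix='1' -> emit 'o', reset
Bit 4: prefix='1' -> emit 'o', reset
Bit 5: prefix='0' (no match yet)
Bit 6: prefix='00' (no match yet)
Bit 7: prefix='000' -> emit 'k', reset
Bit 8: prefix='0' (no match yet)
Bit 9: prefix='00' (no match yet)
Bit 10: prefix='000' -> emit 'k', reset
Bit 11: prefix='0' (no match yet)
Bit 12: prefix='00' (no match yet)
Bit 13: prefix='001' -> emit 'p', reset
Bit 14: prefix='0' (no match yet)
Bit 15: prefix='00' (no match yet)
Bit 16: prefix='001' -> emit 'p', reset
Bit 17: prefix='1' -> emit 'o', reset

Answer: 6 p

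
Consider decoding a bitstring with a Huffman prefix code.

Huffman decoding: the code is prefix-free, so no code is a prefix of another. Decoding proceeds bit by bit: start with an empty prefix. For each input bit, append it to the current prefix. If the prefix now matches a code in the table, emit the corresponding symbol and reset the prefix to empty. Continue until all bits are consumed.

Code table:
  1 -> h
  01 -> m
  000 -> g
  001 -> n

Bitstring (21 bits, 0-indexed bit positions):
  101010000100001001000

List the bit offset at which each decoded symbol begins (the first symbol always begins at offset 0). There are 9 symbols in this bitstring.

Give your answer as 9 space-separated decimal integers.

Bit 0: prefix='1' -> emit 'h', reset
Bit 1: prefix='0' (no match yet)
Bit 2: prefix='01' -> emit 'm', reset
Bit 3: prefix='0' (no match yet)
Bit 4: prefix='01' -> emit 'm', reset
Bit 5: prefix='0' (no match yet)
Bit 6: prefix='00' (no match yet)
Bit 7: prefix='000' -> emit 'g', reset
Bit 8: prefix='0' (no match yet)
Bit 9: prefix='01' -> emit 'm', reset
Bit 10: prefix='0' (no match yet)
Bit 11: prefix='00' (no match yet)
Bit 12: prefix='000' -> emit 'g', reset
Bit 13: prefix='0' (no match yet)
Bit 14: prefix='01' -> emit 'm', reset
Bit 15: prefix='0' (no match yet)
Bit 16: prefix='00' (no match yet)
Bit 17: prefix='001' -> emit 'n', reset
Bit 18: prefix='0' (no match yet)
Bit 19: prefix='00' (no match yet)
Bit 20: prefix='000' -> emit 'g', reset

Answer: 0 1 3 5 8 10 13 15 18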